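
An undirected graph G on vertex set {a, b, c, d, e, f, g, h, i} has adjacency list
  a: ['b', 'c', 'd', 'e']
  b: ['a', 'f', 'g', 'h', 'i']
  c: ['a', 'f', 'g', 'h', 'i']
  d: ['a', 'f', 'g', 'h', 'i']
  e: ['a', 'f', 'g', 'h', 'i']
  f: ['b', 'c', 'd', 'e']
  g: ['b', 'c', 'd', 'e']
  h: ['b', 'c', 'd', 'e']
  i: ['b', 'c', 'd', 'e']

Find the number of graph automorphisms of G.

2880

The vertices split by degree into {b, c, d, e} (degree 5) and {a, f, g, h, i} (degree 4); every edge runs between the two parts, so G is the complete bipartite graph K_{4,5}. The parts have unequal sizes, so no automorphism swaps them; each part is permuted independently, giving S_4 × S_5 of order 4!·5! = 2880.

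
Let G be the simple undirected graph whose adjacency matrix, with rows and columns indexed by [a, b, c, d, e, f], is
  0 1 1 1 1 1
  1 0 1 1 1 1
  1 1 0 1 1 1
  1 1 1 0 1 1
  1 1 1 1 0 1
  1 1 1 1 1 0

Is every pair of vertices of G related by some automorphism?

Yes

Every vertex has degree 5, so G is the complete graph K_6. Every bijection on the vertex set is an automorphism of K_6; hence Aut(K_6) ≅ S_6, order 720. Under this action every vertex can be carried to every other, so G is vertex-transitive.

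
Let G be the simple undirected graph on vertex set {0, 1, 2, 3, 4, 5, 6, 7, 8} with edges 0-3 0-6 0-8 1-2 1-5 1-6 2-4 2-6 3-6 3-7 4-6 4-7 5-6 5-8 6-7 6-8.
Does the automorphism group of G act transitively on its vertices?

Vertex 6 is the only vertex of degree 8, so every automorphism fixes it; G is not vertex-transitive.

No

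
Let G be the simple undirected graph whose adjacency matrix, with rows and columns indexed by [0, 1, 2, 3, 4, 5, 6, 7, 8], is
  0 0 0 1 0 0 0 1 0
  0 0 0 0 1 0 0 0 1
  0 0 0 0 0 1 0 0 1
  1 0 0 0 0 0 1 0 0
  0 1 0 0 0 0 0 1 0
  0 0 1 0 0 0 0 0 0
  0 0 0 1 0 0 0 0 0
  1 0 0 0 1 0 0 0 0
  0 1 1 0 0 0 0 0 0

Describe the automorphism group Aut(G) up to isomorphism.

The degree sequence is [2, 2, 2, 2, 2, 1, 1, 2, 2]; the two degree-1 vertices 5 and 6 are the ends of a path, so G = P_9. The only nontrivial automorphism of a path is the end-to-end reflection, so Aut(G) ≅ Z_2.

C_2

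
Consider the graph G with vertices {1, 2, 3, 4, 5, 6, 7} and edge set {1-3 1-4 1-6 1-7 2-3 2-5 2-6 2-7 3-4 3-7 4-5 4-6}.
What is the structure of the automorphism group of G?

The degree sequence is [4, 4, 4, 4, 2, 3, 3]. Checking the degree-preserving permutations of the vertex set shows that none except the identity preserves every edge, so Aut(G) is trivial.

{e}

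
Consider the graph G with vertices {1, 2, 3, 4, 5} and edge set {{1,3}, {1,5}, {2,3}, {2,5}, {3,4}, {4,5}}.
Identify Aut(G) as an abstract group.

The vertices split by degree into {3, 5} (degree 3) and {1, 2, 4} (degree 2); every edge runs between the two parts, so G is the complete bipartite graph K_{2,3}. Automorphisms preserve the bipartition setwise (since the parts differ in size) and act as S_3 × S_2 within it; |Aut| = 12.

S_3 × S_2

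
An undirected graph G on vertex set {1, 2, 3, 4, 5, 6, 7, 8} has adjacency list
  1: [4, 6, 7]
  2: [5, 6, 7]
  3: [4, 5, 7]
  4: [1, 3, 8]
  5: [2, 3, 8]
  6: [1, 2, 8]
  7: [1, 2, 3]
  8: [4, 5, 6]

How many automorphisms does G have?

G is 3-regular and bipartite on 2^3 = 8 vertices with girth 4; it is the hypercube graph Q_3. The symmetry group of the 3-cube is the hyperoctahedral group B_3 = Z_2 ≀ S_3, of order 2^3·3! = 48.

48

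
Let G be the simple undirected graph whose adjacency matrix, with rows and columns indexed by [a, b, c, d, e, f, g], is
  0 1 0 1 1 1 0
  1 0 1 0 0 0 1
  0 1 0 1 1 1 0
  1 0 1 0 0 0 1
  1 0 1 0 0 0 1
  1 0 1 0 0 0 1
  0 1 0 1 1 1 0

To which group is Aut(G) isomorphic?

S_4 × S_3

The vertices split by degree into {a, c, g} (degree 4) and {b, d, e, f} (degree 3); every edge runs between the two parts, so G is the complete bipartite graph K_{3,4}. Automorphisms preserve the bipartition setwise (since the parts differ in size) and act as S_4 × S_3 within it; |Aut| = 144.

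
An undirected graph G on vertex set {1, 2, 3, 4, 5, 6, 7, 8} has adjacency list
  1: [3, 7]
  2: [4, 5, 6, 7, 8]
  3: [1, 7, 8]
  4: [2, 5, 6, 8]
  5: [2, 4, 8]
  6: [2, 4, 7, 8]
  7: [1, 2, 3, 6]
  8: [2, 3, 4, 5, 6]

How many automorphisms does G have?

Degrees alone do not determine every vertex (e.g. 2 and 8 both have degree 5), but their neighbour-degree multisets differ: N(2) has degrees [3, 4, 4, 4, 5] while N(8) has degrees [3, 3, 4, 4, 5]. Repeating this refinement separates all vertices, so the only automorphism is the identity.

1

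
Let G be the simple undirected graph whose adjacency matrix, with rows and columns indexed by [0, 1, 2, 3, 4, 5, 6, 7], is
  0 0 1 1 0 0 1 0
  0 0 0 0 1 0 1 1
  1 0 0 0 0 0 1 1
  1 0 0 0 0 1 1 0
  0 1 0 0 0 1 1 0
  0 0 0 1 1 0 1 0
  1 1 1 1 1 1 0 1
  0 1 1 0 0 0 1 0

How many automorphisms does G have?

Vertex 6 is the unique vertex of degree 7; the remaining 7 vertices each have degree 3 and induce a cycle, so G is the wheel on 8 vertices with hub 6. Every automorphism fixes the hub and acts on the rim 7-cycle, so Aut(G) ≅ Aut(C_7) = D_7 of order 14.

14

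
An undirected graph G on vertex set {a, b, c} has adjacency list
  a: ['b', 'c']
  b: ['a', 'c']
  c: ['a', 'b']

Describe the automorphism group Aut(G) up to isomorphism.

All 3 vertices are pairwise adjacent: G = K_3. Any permutation of the 3 vertices preserves K_3, so Aut(K_3) = S_3 of order 3! = 6.

the symmetric group on 3 letters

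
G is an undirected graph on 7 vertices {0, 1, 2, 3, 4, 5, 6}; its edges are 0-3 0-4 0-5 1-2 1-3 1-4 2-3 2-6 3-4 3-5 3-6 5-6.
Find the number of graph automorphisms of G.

12

Vertex 3 is the unique vertex of degree 6; the remaining 6 vertices each have degree 3 and induce a cycle, so G is the wheel on 7 vertices with hub 3. Every automorphism fixes the hub and acts on the rim 6-cycle, so Aut(G) ≅ Aut(C_6) = D_6 of order 12.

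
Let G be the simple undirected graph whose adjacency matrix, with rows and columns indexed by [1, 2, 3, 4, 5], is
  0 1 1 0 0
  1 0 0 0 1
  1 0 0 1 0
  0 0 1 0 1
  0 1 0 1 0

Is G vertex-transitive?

Yes

G is 2-regular and connected on 5 vertices, i.e. the cycle C_5. C_5 has 5 rotations and 5 reflections, so Aut(C_5) ≅ D_5 of order 10. Under this action every vertex can be carried to every other, so G is vertex-transitive.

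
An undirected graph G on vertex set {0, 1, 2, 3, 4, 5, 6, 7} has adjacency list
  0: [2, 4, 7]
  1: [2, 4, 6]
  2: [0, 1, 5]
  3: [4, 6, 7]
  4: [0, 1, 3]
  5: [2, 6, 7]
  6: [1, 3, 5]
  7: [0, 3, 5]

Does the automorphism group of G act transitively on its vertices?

Yes

G is 3-regular and bipartite on 2^3 = 8 vertices with girth 4; it is the hypercube graph Q_3. The symmetry group of the 3-cube is the hyperoctahedral group B_3 = Z_2 ≀ S_3, of order 2^3·3! = 48. Under this action every vertex can be carried to every other, so G is vertex-transitive.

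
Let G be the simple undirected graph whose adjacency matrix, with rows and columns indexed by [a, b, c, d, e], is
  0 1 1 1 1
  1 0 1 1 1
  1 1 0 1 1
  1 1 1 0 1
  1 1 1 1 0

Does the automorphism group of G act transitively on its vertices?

All 5 vertices are pairwise adjacent: G = K_5. Any permutation of the 5 vertices preserves K_5, so Aut(K_5) = S_5 of order 5! = 120. This group acts transitively on the 5 vertices.

Yes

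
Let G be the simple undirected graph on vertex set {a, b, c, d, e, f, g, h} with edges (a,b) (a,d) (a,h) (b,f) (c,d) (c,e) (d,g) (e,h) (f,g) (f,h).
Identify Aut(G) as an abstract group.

the trivial group

The degree sequence is [3, 2, 2, 3, 2, 3, 2, 3]. Checking the degree-preserving permutations of the vertex set shows that none except the identity preserves every edge, so Aut(G) is trivial.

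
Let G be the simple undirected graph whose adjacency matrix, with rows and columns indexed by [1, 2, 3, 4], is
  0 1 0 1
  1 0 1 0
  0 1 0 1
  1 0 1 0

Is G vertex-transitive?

Yes

G is 2-regular and bipartite on 2^2 = 4 vertices with girth 4; it is the hypercube graph Q_2. Aut(Q_2) consists of the signed permutations of the 2 coordinate axes: 2! permutations times 2^2 sign flips, so |Aut| = 2^2·2! = 8. Under this action every vertex can be carried to every other, so G is vertex-transitive.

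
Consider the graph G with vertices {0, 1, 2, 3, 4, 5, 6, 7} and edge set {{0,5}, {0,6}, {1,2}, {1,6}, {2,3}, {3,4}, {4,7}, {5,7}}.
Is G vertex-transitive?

G is 2-regular and connected on 8 vertices, i.e. the cycle C_8. C_8 has 8 rotations and 8 reflections, so Aut(C_8) ≅ D_8 of order 16. This group acts transitively on the 8 vertices.

Yes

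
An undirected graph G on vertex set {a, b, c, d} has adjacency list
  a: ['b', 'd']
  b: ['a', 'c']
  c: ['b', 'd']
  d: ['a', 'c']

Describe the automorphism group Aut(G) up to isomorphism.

the dihedral group of order 8

G is 2-regular and connected on 4 vertices, i.e. the cycle C_4. C_4 has 4 rotations and 4 reflections, so Aut(C_4) ≅ D_4 of order 8.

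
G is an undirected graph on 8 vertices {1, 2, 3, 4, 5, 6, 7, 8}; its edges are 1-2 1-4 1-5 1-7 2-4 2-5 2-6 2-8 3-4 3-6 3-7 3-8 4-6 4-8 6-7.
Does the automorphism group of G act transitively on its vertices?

Vertex 5 is the only vertex of degree 2, so every automorphism fixes it; G is not vertex-transitive.

No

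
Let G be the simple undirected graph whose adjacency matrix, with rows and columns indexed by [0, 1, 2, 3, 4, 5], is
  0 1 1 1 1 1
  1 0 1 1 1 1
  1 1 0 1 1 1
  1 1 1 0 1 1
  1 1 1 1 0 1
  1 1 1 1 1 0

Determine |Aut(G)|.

Every vertex has degree 5, so G is the complete graph K_6. Every bijection on the vertex set is an automorphism of K_6; hence Aut(K_6) ≅ S_6, order 720.

720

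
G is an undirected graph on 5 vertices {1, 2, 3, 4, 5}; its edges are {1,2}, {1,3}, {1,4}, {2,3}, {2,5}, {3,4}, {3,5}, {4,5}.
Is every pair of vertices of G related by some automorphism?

No

Vertex 3 is the only vertex of degree 4, so every automorphism fixes it; G is not vertex-transitive.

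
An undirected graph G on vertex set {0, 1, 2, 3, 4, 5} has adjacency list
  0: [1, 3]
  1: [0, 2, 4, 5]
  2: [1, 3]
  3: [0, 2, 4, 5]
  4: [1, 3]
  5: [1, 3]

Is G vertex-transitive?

No

Automorphisms preserve degree, but G has vertices of degree 2 and vertices of degree 4; no automorphism maps one to the other, so G is not vertex-transitive.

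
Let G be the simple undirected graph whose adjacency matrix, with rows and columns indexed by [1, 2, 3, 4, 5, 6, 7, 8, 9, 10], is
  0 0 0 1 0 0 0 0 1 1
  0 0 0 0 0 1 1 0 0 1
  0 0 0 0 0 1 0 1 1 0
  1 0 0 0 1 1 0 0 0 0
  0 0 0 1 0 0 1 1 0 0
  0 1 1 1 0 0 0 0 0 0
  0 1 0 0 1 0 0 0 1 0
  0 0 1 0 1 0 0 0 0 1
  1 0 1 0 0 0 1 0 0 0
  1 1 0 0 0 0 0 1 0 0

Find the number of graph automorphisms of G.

120

G is 3-regular on 10 vertices with no triangles and no 4-cycles (girth 5): this is the Petersen graph. It is a classical fact that the Petersen graph has automorphism group S_5 (order 120), arising from its description as the Kneser graph K(5,2).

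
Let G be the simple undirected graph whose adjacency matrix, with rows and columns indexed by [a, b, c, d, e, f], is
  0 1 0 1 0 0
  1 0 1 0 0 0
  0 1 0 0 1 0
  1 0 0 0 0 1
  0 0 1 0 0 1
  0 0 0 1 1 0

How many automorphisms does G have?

12

Every vertex has degree 2 and the graph is connected, so G is the 6-cycle C_6. C_6 has 6 rotations and 6 reflections, so Aut(C_6) ≅ D_6 of order 12.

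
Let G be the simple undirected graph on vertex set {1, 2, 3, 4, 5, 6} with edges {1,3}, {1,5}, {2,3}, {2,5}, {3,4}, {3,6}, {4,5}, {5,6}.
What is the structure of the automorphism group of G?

S_4 × S_2

The vertices split by degree into {3, 5} (degree 4) and {1, 2, 4, 6} (degree 2); every edge runs between the two parts, so G is the complete bipartite graph K_{2,4}. The parts have unequal sizes, so no automorphism swaps them; each part is permuted independently, giving S_4 × S_2 of order 4!·2! = 48.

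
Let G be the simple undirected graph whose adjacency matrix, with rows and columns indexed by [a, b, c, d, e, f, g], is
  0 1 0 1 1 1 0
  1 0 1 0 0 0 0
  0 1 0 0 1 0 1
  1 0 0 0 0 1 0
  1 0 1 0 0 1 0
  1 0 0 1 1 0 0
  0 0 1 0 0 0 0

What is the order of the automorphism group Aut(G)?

1

The degree sequence is [4, 2, 3, 2, 3, 3, 1]. Checking the degree-preserving permutations of the vertex set shows that none except the identity preserves every edge, so Aut(G) is trivial.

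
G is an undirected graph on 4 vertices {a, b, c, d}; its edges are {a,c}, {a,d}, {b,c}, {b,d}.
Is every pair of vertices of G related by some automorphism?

G is 2-regular and connected on 4 vertices, i.e. the cycle C_4. The automorphisms of the 4-cycle are exactly the symmetries of a regular 4-gon: the dihedral group D_4, |D_4| = 8. Under this action every vertex can be carried to every other, so G is vertex-transitive.

Yes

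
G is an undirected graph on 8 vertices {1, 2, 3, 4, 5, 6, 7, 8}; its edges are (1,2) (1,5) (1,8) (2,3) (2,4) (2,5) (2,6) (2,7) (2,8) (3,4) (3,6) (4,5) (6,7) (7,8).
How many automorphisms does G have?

Vertex 2 is the unique vertex of degree 7; the remaining 7 vertices each have degree 3 and induce a cycle, so G is the wheel on 8 vertices with hub 2. Every automorphism fixes the hub and acts on the rim 7-cycle, so Aut(G) ≅ Aut(C_7) = D_7 of order 14.

14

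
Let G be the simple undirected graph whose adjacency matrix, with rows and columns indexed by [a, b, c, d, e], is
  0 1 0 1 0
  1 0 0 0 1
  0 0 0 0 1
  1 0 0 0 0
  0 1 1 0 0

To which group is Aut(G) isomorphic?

The degree sequence is [2, 2, 1, 1, 2]; the two degree-1 vertices c and d are the ends of a path, so G = P_5. The only nontrivial automorphism of a path is the end-to-end reflection, so Aut(G) ≅ Z_2.

C_2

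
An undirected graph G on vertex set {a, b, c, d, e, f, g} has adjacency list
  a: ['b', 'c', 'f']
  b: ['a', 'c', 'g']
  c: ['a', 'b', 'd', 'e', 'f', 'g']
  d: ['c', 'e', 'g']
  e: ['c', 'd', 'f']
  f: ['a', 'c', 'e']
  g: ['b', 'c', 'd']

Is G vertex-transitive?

No

Vertex c is the only vertex of degree 6, so every automorphism fixes it; G is not vertex-transitive.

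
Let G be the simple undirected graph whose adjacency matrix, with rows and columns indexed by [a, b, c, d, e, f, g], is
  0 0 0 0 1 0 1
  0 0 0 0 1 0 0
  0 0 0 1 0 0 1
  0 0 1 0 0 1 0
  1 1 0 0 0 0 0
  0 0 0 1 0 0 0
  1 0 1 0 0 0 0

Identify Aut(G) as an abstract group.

the cyclic group of order 2

The degree sequence is [2, 1, 2, 2, 2, 1, 2]; the two degree-1 vertices b and f are the ends of a path, so G = P_7. The only nontrivial automorphism of a path is the end-to-end reflection, so Aut(G) ≅ Z_2.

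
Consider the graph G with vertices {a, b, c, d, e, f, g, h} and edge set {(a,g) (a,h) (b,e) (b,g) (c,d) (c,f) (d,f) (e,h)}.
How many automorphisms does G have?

G has two connected components, {a, b, e, g, h} and {c, d, f}; each is 2-regular, so G = C_5 ⊔ C_3. The components are non-isomorphic (different sizes), so Aut(G) = Aut(C_3) × Aut(C_5) = D_3 × D_5 of order 6·10 = 60.

60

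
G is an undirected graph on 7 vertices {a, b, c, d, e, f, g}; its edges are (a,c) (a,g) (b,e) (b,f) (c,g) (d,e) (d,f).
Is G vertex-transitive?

G has two connected components, {b, d, e, f} and {a, c, g}; each is 2-regular, so G = C_4 ⊔ C_3. The orbit of a under Aut(G) is {a, c, g}, which does not contain b, so G is not vertex-transitive.

No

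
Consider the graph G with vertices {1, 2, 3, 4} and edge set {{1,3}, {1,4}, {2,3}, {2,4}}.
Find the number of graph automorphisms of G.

8

Every vertex has degree 2 and the graph is connected, so G is the 4-cycle C_4. The automorphisms of the 4-cycle are exactly the symmetries of a regular 4-gon: the dihedral group D_4, |D_4| = 8.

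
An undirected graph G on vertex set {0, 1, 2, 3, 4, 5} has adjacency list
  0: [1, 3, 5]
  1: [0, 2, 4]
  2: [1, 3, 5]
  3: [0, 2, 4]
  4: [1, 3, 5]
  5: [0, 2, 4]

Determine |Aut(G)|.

G is 3-regular and bipartite with parts {0, 2, 4} and {1, 3, 5} (each part is independent and every cross-pair is an edge), so G = K_{3,3}. Aut(K_{3,3}) is the wreath product S_3 ≀ Z_2: permute within each part, then optionally swap the parts; |Aut| = 2·(3!)² = 72.

72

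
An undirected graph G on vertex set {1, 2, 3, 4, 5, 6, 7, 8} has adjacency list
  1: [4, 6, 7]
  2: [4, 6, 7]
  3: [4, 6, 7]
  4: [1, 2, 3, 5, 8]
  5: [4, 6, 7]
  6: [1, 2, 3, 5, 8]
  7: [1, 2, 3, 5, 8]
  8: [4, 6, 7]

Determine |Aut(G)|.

720

The vertices split by degree into {4, 6, 7} (degree 5) and {1, 2, 3, 5, 8} (degree 3); every edge runs between the two parts, so G is the complete bipartite graph K_{3,5}. Automorphisms preserve the bipartition setwise (since the parts differ in size) and act as S_5 × S_3 within it; |Aut| = 720.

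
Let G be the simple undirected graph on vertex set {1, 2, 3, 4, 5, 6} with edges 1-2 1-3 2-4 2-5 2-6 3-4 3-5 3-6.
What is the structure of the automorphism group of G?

S_4 × S_2

The vertices split by degree into {2, 3} (degree 4) and {1, 4, 5, 6} (degree 2); every edge runs between the two parts, so G is the complete bipartite graph K_{2,4}. The parts have unequal sizes, so no automorphism swaps them; each part is permuted independently, giving S_4 × S_2 of order 4!·2! = 48.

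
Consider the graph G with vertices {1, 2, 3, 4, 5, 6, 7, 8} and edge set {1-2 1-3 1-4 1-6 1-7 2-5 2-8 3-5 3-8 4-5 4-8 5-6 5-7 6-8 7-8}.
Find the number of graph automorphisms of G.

The vertices split by degree into {1, 5, 8} (degree 5) and {2, 3, 4, 6, 7} (degree 3); every edge runs between the two parts, so G is the complete bipartite graph K_{3,5}. Automorphisms preserve the bipartition setwise (since the parts differ in size) and act as S_3 × S_5 within it; |Aut| = 720.

720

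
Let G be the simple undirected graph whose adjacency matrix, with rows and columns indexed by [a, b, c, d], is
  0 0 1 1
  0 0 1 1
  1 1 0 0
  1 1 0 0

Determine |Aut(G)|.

G is 2-regular and bipartite on 2^2 = 4 vertices with girth 4; it is the hypercube graph Q_2. Aut(Q_2) consists of the signed permutations of the 2 coordinate axes: 2! permutations times 2^2 sign flips, so |Aut| = 2^2·2! = 8.

8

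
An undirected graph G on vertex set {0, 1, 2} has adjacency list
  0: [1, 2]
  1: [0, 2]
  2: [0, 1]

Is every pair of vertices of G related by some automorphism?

Yes

Every vertex has degree 2, so G is the complete graph K_3. Any permutation of the 3 vertices preserves K_3, so Aut(K_3) = S_3 of order 3! = 6. Under this action every vertex can be carried to every other, so G is vertex-transitive.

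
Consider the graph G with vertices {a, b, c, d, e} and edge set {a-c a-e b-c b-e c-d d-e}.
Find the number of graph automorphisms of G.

12

The vertices split by degree into {c, e} (degree 3) and {a, b, d} (degree 2); every edge runs between the two parts, so G is the complete bipartite graph K_{2,3}. The parts have unequal sizes, so no automorphism swaps them; each part is permuted independently, giving S_3 × S_2 of order 3!·2! = 12.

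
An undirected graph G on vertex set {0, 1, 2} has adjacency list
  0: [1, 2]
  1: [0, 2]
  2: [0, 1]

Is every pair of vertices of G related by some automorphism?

Yes

Every vertex has degree 2, so G is the complete graph K_3. Every bijection on the vertex set is an automorphism of K_3; hence Aut(K_3) ≅ S_3, order 6. This group acts transitively on the 3 vertices.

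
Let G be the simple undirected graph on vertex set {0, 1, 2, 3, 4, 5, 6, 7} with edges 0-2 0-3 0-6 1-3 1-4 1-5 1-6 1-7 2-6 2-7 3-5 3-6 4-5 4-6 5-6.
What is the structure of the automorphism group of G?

The degree sequence is [3, 5, 3, 4, 3, 4, 6, 2]. Checking the degree-preserving permutations of the vertex set shows that none except the identity preserves every edge, so Aut(G) is trivial.

the trivial group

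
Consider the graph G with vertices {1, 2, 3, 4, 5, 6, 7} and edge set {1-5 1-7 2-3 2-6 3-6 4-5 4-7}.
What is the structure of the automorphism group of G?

G has two connected components, {1, 4, 5, 7} and {2, 3, 6}; each is 2-regular, so G = C_4 ⊔ C_3. The components are non-isomorphic (different sizes), so Aut(G) = Aut(C_4) × Aut(C_3) = D_4 × D_3 of order 8·6 = 48.

D_4 × D_3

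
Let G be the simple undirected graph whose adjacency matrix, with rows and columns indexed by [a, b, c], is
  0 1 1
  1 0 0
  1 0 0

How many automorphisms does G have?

2

The degree sequence is [2, 1, 1]; the two degree-1 vertices b and c are the ends of a path, so G = P_3. The only nontrivial automorphism of a path is the end-to-end reflection, so Aut(G) ≅ Z_2.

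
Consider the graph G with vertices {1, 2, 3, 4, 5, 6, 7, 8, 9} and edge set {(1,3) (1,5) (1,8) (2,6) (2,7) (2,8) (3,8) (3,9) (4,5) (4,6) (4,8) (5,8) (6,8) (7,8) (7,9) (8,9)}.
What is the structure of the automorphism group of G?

Vertex 8 is the unique vertex of degree 8; the remaining 8 vertices each have degree 3 and induce a cycle, so G is the wheel on 9 vertices with hub 8. With the hub fixed, the remaining symmetry is that of the rim cycle C_8, giving the dihedral group D_8.

the dihedral group of order 16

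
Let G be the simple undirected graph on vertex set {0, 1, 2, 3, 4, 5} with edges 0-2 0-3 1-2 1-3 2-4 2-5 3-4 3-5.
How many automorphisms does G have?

The vertices split by degree into {2, 3} (degree 4) and {0, 1, 4, 5} (degree 2); every edge runs between the two parts, so G is the complete bipartite graph K_{2,4}. The parts have unequal sizes, so no automorphism swaps them; each part is permuted independently, giving S_2 × S_4 of order 2!·4! = 48.

48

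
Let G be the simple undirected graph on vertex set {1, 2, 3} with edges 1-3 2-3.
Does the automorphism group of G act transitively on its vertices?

Vertex 3 is the only vertex of degree 2, so every automorphism fixes it; G is not vertex-transitive.

No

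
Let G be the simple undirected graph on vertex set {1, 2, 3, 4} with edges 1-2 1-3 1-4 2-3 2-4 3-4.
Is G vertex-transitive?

Yes

All 4 vertices are pairwise adjacent: G = K_4. Every bijection on the vertex set is an automorphism of K_4; hence Aut(K_4) ≅ S_4, order 24. This group acts transitively on the 4 vertices.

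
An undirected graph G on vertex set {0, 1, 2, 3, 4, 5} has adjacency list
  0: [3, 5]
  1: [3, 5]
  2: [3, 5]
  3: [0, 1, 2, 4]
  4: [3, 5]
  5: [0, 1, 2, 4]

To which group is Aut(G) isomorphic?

The vertices split by degree into {3, 5} (degree 4) and {0, 1, 2, 4} (degree 2); every edge runs between the two parts, so G is the complete bipartite graph K_{2,4}. Automorphisms preserve the bipartition setwise (since the parts differ in size) and act as S_2 × S_4 within it; |Aut| = 48.

S_2 × S_4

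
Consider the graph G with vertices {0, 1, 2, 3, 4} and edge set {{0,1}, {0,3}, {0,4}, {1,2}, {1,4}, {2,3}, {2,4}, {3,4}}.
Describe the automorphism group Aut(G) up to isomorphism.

Vertex 4 is the unique vertex of degree 4; the remaining 4 vertices each have degree 3 and induce a cycle, so G is the wheel on 5 vertices with hub 4. With the hub fixed, the remaining symmetry is that of the rim cycle C_4, giving the dihedral group D_4.

D_4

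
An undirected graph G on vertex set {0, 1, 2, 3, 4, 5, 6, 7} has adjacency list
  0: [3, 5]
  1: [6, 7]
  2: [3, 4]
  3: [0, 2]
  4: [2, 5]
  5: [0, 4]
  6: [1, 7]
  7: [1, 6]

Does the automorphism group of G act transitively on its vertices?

No

G has two connected components, {0, 2, 3, 4, 5} and {1, 6, 7}; each is 2-regular, so G = C_5 ⊔ C_3. The orbit of 0 under Aut(G) is {0, 2, 3, 4, 5}, which does not contain 1, so G is not vertex-transitive.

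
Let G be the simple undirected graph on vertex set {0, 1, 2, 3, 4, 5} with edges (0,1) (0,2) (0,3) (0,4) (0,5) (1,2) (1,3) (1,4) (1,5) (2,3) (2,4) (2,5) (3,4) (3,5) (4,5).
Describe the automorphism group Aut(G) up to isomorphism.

the symmetric group on 6 letters

All 6 vertices are pairwise adjacent: G = K_6. Any permutation of the 6 vertices preserves K_6, so Aut(K_6) = S_6 of order 6! = 720.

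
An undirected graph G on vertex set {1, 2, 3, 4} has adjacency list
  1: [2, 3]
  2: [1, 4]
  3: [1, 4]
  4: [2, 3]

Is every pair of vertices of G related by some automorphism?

G is 2-regular and bipartite on 2^2 = 4 vertices with girth 4; it is the hypercube graph Q_2. Aut(Q_2) consists of the signed permutations of the 2 coordinate axes: 2! permutations times 2^2 sign flips, so |Aut| = 2^2·2! = 8. This group acts transitively on the 4 vertices.

Yes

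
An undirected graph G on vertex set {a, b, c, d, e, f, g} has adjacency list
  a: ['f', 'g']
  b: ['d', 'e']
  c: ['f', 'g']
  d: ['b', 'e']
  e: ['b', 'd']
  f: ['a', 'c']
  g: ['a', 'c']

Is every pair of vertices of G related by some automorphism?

G has two connected components, {a, c, f, g} and {b, d, e}; each is 2-regular, so G = C_4 ⊔ C_3. The orbit of a under Aut(G) is {a, c, f, g}, which does not contain b, so G is not vertex-transitive.

No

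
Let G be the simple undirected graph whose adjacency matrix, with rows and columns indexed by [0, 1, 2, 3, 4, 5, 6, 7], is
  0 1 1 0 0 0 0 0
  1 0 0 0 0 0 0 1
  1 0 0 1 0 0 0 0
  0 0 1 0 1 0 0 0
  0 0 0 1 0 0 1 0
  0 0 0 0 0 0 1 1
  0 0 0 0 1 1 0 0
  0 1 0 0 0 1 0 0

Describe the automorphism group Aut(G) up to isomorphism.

Every vertex has degree 2 and the graph is connected, so G is the 8-cycle C_8. The automorphisms of the 8-cycle are exactly the symmetries of a regular 8-gon: the dihedral group D_8, |D_8| = 16.

D_8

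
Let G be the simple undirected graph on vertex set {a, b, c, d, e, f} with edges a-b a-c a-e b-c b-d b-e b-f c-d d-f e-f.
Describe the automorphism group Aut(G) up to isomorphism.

the dihedral group of order 10

Vertex b is the unique vertex of degree 5; the remaining 5 vertices each have degree 3 and induce a cycle, so G is the wheel on 6 vertices with hub b. Every automorphism fixes the hub and acts on the rim 5-cycle, so Aut(G) ≅ Aut(C_5) = D_5 of order 10.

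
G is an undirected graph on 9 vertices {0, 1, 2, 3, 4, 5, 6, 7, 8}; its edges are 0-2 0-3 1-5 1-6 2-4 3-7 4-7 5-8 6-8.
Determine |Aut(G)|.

80

G has two connected components, {0, 2, 3, 4, 7} and {1, 5, 6, 8}; each is 2-regular, so G = C_5 ⊔ C_4. No automorphism exchanges components of different sizes, hence Aut(G) is the direct product D_4 × D_5, order 80.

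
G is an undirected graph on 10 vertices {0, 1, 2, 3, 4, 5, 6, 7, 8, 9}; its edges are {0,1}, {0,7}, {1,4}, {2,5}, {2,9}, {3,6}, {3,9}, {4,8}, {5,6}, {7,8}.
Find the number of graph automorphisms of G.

G has two connected components, {2, 3, 5, 6, 9} and {0, 1, 4, 7, 8}; each is 2-regular, so G = C_5 ⊔ C_5. With two isomorphic components, Aut(G) = Aut(C_5) ≀ S_2 = (D_5 × D_5) ⋊ Z_2: permute each cycle by D_5, then optionally swap the two cycles. Order 2·(2·5)² = 200.

200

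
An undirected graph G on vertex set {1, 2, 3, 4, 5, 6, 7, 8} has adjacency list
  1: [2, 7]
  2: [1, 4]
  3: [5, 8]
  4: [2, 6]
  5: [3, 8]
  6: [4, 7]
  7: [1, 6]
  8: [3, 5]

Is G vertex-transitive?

No

G has two connected components, {1, 2, 4, 6, 7} and {3, 5, 8}; each is 2-regular, so G = C_5 ⊔ C_3. The orbit of 1 under Aut(G) is {1, 2, 4, 6, 7}, which does not contain 3, so G is not vertex-transitive.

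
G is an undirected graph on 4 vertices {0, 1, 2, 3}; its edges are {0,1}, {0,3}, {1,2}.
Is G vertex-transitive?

No

Automorphisms preserve degree, but G has vertices of degree 1 and vertices of degree 2; no automorphism maps one to the other, so G is not vertex-transitive.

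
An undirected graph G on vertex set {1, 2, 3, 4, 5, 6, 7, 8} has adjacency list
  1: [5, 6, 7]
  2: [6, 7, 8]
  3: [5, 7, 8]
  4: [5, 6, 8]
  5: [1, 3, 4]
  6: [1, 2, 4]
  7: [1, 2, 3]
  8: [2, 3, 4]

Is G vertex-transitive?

Yes

G is 3-regular and bipartite on 2^3 = 8 vertices with girth 4; it is the hypercube graph Q_3. The symmetry group of the 3-cube is the hyperoctahedral group B_3 = Z_2 ≀ S_3, of order 2^3·3! = 48. This group acts transitively on the 8 vertices.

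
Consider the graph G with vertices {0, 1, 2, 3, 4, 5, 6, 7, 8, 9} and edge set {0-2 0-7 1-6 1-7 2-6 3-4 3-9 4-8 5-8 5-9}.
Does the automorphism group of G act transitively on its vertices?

Yes

G has two connected components, {3, 4, 5, 8, 9} and {0, 1, 2, 6, 7}; each is 2-regular, so G = C_5 ⊔ C_5. With two isomorphic components, Aut(G) = Aut(C_5) ≀ S_2 = (D_5 × D_5) ⋊ Z_2: permute each cycle by D_5, then optionally swap the two cycles. Order 2·(2·5)² = 200. Under this action every vertex can be carried to every other, so G is vertex-transitive.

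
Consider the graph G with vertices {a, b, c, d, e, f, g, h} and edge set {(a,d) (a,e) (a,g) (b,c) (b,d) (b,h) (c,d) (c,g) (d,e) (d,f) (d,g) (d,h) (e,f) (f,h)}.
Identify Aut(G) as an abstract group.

Vertex d is the unique vertex of degree 7; the remaining 7 vertices each have degree 3 and induce a cycle, so G is the wheel on 8 vertices with hub d. Every automorphism fixes the hub and acts on the rim 7-cycle, so Aut(G) ≅ Aut(C_7) = D_7 of order 14.

D_7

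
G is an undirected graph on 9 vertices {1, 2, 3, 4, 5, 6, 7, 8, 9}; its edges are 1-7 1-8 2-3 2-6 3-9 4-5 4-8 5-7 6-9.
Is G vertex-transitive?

G has two connected components, {1, 4, 5, 7, 8} and {2, 3, 6, 9}; each is 2-regular, so G = C_5 ⊔ C_4. The orbit of 1 under Aut(G) is {1, 4, 5, 7, 8}, which does not contain 2, so G is not vertex-transitive.

No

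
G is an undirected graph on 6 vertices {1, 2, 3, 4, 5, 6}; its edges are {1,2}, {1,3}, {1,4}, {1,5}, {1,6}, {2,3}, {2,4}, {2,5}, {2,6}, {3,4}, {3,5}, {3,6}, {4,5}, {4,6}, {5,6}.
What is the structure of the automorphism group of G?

S_6

Every vertex has degree 5, so G is the complete graph K_6. Every bijection on the vertex set is an automorphism of K_6; hence Aut(K_6) ≅ S_6, order 720.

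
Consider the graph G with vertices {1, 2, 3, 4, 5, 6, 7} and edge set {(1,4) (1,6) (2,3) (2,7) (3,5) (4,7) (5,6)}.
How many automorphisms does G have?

14

G is 2-regular and connected on 7 vertices, i.e. the cycle C_7. The automorphisms of the 7-cycle are exactly the symmetries of a regular 7-gon: the dihedral group D_7, |D_7| = 14.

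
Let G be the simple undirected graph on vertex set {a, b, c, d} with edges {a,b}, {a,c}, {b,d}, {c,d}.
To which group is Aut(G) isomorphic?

the dihedral group of order 8

G is 2-regular and bipartite on 2^2 = 4 vertices with girth 4; it is the hypercube graph Q_2. Aut(Q_2) consists of the signed permutations of the 2 coordinate axes: 2! permutations times 2^2 sign flips, so |Aut| = 2^2·2! = 8.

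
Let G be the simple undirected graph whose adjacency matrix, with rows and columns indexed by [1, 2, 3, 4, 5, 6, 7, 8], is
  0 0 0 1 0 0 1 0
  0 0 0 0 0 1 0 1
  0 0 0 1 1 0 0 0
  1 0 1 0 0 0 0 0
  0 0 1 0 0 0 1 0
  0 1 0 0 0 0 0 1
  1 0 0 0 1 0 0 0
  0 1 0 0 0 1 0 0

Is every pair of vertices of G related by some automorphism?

G has two connected components, {1, 3, 4, 5, 7} and {2, 6, 8}; each is 2-regular, so G = C_5 ⊔ C_3. The orbit of 1 under Aut(G) is {1, 3, 4, 5, 7}, which does not contain 2, so G is not vertex-transitive.

No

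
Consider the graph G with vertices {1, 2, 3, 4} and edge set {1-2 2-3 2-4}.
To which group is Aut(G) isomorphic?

S_3

Vertex 2 has degree 3 and every other vertex has degree 1, so G is the star K_{1,3} with centre 2. Any automorphism fixes the centre and permutes the 3 leaves freely, so Aut(G) ≅ S_3 of order 3! = 6.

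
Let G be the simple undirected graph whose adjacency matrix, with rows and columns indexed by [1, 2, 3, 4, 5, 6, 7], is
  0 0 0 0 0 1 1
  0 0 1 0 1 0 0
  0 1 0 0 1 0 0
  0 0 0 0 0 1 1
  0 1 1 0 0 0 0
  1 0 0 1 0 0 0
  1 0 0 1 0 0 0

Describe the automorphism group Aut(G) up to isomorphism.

D_4 × D_3

G has two connected components, {1, 4, 6, 7} and {2, 3, 5}; each is 2-regular, so G = C_4 ⊔ C_3. The components are non-isomorphic (different sizes), so Aut(G) = Aut(C_4) × Aut(C_3) = D_4 × D_3 of order 8·6 = 48.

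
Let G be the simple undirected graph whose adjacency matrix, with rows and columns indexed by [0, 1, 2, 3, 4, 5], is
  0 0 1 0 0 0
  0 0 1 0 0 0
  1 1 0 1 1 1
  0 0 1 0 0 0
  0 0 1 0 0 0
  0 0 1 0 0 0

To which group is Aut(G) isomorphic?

S_5

Vertex 2 has degree 5 and every other vertex has degree 1, so G is the star K_{1,5} with centre 2. The 5 leaves are pairwise interchangeable while the centre is fixed, giving Aut(G) = S_5.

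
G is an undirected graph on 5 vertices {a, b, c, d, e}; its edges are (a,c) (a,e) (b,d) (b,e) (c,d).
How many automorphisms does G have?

Every vertex has degree 2 and the graph is connected, so G is the 5-cycle C_5. The automorphisms of the 5-cycle are exactly the symmetries of a regular 5-gon: the dihedral group D_5, |D_5| = 10.

10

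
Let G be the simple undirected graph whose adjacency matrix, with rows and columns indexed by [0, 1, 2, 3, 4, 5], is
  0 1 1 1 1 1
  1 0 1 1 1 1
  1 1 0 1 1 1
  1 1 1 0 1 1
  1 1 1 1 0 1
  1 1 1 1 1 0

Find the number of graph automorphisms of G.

720

Every vertex has degree 5, so G is the complete graph K_6. Any permutation of the 6 vertices preserves K_6, so Aut(K_6) = S_6 of order 6! = 720.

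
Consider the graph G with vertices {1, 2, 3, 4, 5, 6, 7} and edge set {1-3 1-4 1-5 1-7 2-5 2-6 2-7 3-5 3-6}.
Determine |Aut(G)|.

Degrees alone do not determine every vertex (e.g. 2 and 3 both have degree 3), but their neighbour-degree multisets differ: N(2) has degrees [2, 2, 3] while N(3) has degrees [2, 3, 4]. Repeating this refinement separates all vertices, so the only automorphism is the identity.

1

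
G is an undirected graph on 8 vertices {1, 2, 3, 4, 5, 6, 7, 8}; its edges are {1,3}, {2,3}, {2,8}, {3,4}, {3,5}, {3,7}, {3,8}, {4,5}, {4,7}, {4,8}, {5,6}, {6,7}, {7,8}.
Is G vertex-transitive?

No

Vertex 1 is the only vertex of degree 1, so every automorphism fixes it; G is not vertex-transitive.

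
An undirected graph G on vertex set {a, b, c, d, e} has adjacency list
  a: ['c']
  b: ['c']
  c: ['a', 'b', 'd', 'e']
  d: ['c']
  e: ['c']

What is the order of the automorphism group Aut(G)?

Vertex c has degree 4 and every other vertex has degree 1, so G is the star K_{1,4} with centre c. Any automorphism fixes the centre and permutes the 4 leaves freely, so Aut(G) ≅ S_4 of order 4! = 24.

24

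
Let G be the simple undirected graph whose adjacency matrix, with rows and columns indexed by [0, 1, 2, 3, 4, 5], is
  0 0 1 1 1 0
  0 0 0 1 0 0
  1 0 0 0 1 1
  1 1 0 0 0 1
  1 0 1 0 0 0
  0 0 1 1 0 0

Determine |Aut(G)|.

The degree sequence is [3, 1, 3, 3, 2, 2]. Checking the degree-preserving permutations of the vertex set shows that none except the identity preserves every edge, so Aut(G) is trivial.

1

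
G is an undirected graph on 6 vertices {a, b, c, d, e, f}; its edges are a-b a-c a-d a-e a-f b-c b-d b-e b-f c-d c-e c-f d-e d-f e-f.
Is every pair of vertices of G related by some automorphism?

Yes

Every vertex has degree 5, so G is the complete graph K_6. Every bijection on the vertex set is an automorphism of K_6; hence Aut(K_6) ≅ S_6, order 720. This group acts transitively on the 6 vertices.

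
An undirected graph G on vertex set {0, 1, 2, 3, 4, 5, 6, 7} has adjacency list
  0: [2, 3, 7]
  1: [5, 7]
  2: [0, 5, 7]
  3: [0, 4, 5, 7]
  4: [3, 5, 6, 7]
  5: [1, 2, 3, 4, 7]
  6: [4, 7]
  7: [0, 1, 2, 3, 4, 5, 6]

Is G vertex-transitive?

Vertex 5 is the only vertex of degree 5, so every automorphism fixes it; G is not vertex-transitive.

No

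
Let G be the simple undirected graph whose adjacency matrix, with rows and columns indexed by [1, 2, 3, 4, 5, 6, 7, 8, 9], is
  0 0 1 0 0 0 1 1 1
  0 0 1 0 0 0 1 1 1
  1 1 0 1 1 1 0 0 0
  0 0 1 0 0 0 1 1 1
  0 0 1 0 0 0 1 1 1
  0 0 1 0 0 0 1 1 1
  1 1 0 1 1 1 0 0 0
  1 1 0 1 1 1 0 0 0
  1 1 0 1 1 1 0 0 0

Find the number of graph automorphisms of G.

The vertices split by degree into {3, 7, 8, 9} (degree 5) and {1, 2, 4, 5, 6} (degree 4); every edge runs between the two parts, so G is the complete bipartite graph K_{4,5}. The parts have unequal sizes, so no automorphism swaps them; each part is permuted independently, giving S_4 × S_5 of order 4!·5! = 2880.

2880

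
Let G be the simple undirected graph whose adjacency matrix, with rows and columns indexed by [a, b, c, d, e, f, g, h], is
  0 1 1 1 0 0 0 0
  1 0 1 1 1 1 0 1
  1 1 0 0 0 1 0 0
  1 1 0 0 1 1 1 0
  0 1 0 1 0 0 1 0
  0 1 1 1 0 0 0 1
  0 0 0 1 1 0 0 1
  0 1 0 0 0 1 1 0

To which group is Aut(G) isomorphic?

The degree sequence is [3, 6, 3, 5, 3, 4, 3, 3]. Checking the degree-preserving permutations of the vertex set shows that none except the identity preserves every edge, so Aut(G) is trivial.

1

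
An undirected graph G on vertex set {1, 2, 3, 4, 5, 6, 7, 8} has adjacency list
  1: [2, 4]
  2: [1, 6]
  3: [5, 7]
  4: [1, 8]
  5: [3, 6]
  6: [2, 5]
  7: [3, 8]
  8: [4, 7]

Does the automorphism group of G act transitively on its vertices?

Yes

Every vertex has degree 2 and the graph is connected, so G is the 8-cycle C_8. C_8 has 8 rotations and 8 reflections, so Aut(C_8) ≅ D_8 of order 16. This group acts transitively on the 8 vertices.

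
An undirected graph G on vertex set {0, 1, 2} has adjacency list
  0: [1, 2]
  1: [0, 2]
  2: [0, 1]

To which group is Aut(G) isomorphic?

the symmetric group on 3 letters

All 3 vertices are pairwise adjacent: G = K_3. Every bijection on the vertex set is an automorphism of K_3; hence Aut(K_3) ≅ S_3, order 6.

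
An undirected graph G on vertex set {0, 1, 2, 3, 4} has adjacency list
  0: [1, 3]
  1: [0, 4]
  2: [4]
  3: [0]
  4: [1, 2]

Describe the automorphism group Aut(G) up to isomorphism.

the cyclic group of order 2

The degree sequence is [2, 2, 1, 1, 2]; the two degree-1 vertices 2 and 3 are the ends of a path, so G = P_5. A path has exactly one nontrivial symmetry — reversal — giving Aut(G) of order 2.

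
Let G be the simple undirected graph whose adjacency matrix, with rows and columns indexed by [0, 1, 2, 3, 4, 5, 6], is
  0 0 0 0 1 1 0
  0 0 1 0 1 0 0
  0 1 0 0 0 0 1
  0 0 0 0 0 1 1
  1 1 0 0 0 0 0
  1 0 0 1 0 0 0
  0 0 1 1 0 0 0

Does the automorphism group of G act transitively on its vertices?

Yes

Every vertex has degree 2 and the graph is connected, so G is the 7-cycle C_7. C_7 has 7 rotations and 7 reflections, so Aut(C_7) ≅ D_7 of order 14. This group acts transitively on the 7 vertices.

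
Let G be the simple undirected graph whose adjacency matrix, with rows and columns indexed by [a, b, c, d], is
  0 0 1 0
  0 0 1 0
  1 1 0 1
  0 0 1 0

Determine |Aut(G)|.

Vertex c has degree 3 and every other vertex has degree 1, so G is the star K_{1,3} with centre c. Any automorphism fixes the centre and permutes the 3 leaves freely, so Aut(G) ≅ S_3 of order 3! = 6.

6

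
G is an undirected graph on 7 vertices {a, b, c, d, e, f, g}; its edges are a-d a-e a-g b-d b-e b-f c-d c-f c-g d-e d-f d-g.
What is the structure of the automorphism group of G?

Vertex d is the unique vertex of degree 6; the remaining 6 vertices each have degree 3 and induce a cycle, so G is the wheel on 7 vertices with hub d. With the hub fixed, the remaining symmetry is that of the rim cycle C_6, giving the dihedral group D_6.

the dihedral group of order 12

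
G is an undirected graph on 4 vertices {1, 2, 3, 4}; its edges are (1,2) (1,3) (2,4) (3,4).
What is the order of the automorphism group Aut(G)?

8

G is 2-regular and bipartite on 2^2 = 4 vertices with girth 4; it is the hypercube graph Q_2. The symmetry group of the 2-cube is the hyperoctahedral group B_2 = Z_2 ≀ S_2, of order 2^2·2! = 8.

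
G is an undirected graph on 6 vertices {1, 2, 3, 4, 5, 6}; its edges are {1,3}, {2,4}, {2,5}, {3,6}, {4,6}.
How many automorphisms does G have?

The degree sequence is [1, 2, 2, 2, 1, 2]; the two degree-1 vertices 1 and 5 are the ends of a path, so G = P_6. A path has exactly one nontrivial symmetry — reversal — giving Aut(G) of order 2.

2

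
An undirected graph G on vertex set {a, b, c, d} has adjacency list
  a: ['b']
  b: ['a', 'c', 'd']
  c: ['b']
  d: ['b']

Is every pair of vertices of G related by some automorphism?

No

Vertex b is the only vertex of degree 3, so every automorphism fixes it; G is not vertex-transitive.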